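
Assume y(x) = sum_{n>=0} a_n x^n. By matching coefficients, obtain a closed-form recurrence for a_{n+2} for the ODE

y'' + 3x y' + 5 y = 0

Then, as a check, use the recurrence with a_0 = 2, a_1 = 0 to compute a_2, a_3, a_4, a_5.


Substitute y = sum_n a_n x^n.
y''(x) has coefficient (n+2)(n+1) a_{n+2} at x^n;
3 x y'(x) has coefficient 3 n a_n at x^n (shift);
5 y(x) has coefficient 5 a_n at x^n.
Matching x^n: (n+2)(n+1) a_{n+2} + (3n + 5) a_n = 0.
Thus a_{n+2} = (-3n - 5) / ((n+1)(n+2)) * a_n.

Check with a_0 = 2, a_1 = 0 (apply the recurrence for n = 0, 1, 2, 3): a_0 = 2, a_1 = 0, a_2 = -5, a_3 = 0, a_4 = 55/12, a_5 = 0.

a_(n+2) = (-3n - 5) / ((n+1)(n+2)) * a_n; check: a_0 = 2, a_1 = 0, a_2 = -5, a_3 = 0, a_4 = 55/12, a_5 = 0


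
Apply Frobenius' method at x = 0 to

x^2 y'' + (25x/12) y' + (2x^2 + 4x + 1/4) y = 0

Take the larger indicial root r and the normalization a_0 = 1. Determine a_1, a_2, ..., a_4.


Write in Frobenius form y'' + (p(x)/x) y' + (q(x)/x^2) y = 0:
  p(x) = 25/12,  q(x) = 2x^2 + 4x + 1/4.
Indicial equation: r(r-1) + (25/12) r + (1/4) = 0 -> roots r_1 = -1/3, r_2 = -3/4.
Take r = r_1 = -1/3. Let y(x) = x^r sum_{n>=0} a_n x^n with a_0 = 1.
Substitute y = x^r sum a_n x^n and match x^{r+n}. The recurrence is
  D(n) a_n + 4 a_{n-1} + 2 a_{n-2} = 0,  where D(n) = (r+n)(r+n-1) + (25/12)(r+n) + (1/4).
  a_n = [-4 a_{n-1} - 2 a_{n-2}] / D(n).
Since the indicial polynomial factors as (r - r_1)(r - r_2), D(n) = (r_1 + n - r_1)(r_1 + n - r_2) = n(n + 5/12).
Evaluating step by step (a_0 = 1):
  n = 1: D(1) = 1(1 + 5/12) = 17/12; numerator = -4(1) = -4; a_1 = (-4)/(17/12) = -48/17
  n = 2: D(2) = 2(2 + 5/12) = 29/6; numerator = -4(-48/17) - 2(1) = 158/17; a_2 = (158/17)/(29/6) = 948/493
  n = 3: D(3) = 3(3 + 5/12) = 41/4; numerator = -4(948/493) - 2(-48/17) = -1008/493; a_3 = (-1008/493)/(41/4) = -4032/20213
  n = 4: D(4) = 4(4 + 5/12) = 53/3; numerator = -4(-4032/20213) - 2(948/493) = -3624/1189; a_4 = (-3624/1189)/(53/3) = -10872/63017

r = -1/3; a_0 = 1; a_1 = -48/17; a_2 = 948/493; a_3 = -4032/20213; a_4 = -10872/63017


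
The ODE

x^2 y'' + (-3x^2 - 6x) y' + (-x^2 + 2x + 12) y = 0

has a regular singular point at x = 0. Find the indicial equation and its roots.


Divide by x^2 to reach normal form y'' + P_1(x) y' + P_2(x) y = 0 with P_1(x) = -3 - 6/x and P_2(x) = -1 + 2/x + 12/x^2.
x = 0 is a singular point because the y'-coefficient -3 - 6/x has a pole at x = 0 and the y-coefficient -1 + 2/x + 12/x^2 has a pole at x = 0.
It is a regular singular point because x P_1(x) = p(x) = -3x - 6 and x^2 P_2(x) = q(x) = -x^2 + 2x + 12 are polynomials, hence analytic at x = 0.
p(0) = -6,  q(0) = 12.
Indicial equation: r(r-1) + p(0) r + q(0) = 0, i.e. r^2 + (p(0) - 1) r + q(0) = 0, i.e. r^2 - 7 r + 12 = 0.
Discriminant: (-7)^2 - 4(12) = 1, so r = (7 ± 1)/2.
Solving: r_1 = 4, r_2 = 3.

indicial: r^2 - 7 r + 12 = 0; roots r_1 = 4, r_2 = 3


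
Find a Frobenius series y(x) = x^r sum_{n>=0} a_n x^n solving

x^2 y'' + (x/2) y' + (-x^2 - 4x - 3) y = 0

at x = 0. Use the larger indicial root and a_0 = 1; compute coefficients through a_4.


Write in Frobenius form y'' + (p(x)/x) y' + (q(x)/x^2) y = 0:
  p(x) = 1/2,  q(x) = -x^2 - 4x - 3.
Indicial equation: r(r-1) + (1/2) r + (-3) = 0 -> roots r_1 = 2, r_2 = -3/2.
Take r = r_1 = 2. Let y(x) = x^r sum_{n>=0} a_n x^n with a_0 = 1.
Substitute y = x^r sum a_n x^n and match x^{r+n}. The recurrence is
  D(n) a_n - 4 a_{n-1} - 1 a_{n-2} = 0,  where D(n) = (r+n)(r+n-1) + (1/2)(r+n) + (-3).
  a_n = [4 a_{n-1} + 1 a_{n-2}] / D(n).
Since the indicial polynomial factors as (r - r_1)(r - r_2), D(n) = (r_1 + n - r_1)(r_1 + n - r_2) = n(n + 7/2).
Evaluating step by step (a_0 = 1):
  n = 1: D(1) = 1(1 + 7/2) = 9/2; numerator = 4(1) = 4; a_1 = (4)/(9/2) = 8/9
  n = 2: D(2) = 2(2 + 7/2) = 11; numerator = 4(8/9) + 1(1) = 41/9; a_2 = (41/9)/(11) = 41/99
  n = 3: D(3) = 3(3 + 7/2) = 39/2; numerator = 4(41/99) + 1(8/9) = 28/11; a_3 = (28/11)/(39/2) = 56/429
  n = 4: D(4) = 4(4 + 7/2) = 30; numerator = 4(56/429) + 1(41/99) = 1205/1287; a_4 = (1205/1287)/(30) = 241/7722

r = 2; a_0 = 1; a_1 = 8/9; a_2 = 41/99; a_3 = 56/429; a_4 = 241/7722


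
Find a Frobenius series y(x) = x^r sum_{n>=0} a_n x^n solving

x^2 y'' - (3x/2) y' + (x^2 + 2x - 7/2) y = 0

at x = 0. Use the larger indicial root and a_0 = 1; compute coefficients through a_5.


Write in Frobenius form y'' + (p(x)/x) y' + (q(x)/x^2) y = 0:
  p(x) = -3/2,  q(x) = x^2 + 2x - 7/2.
Indicial equation: r(r-1) + (-3/2) r + (-7/2) = 0 -> roots r_1 = 7/2, r_2 = -1.
Take r = r_1 = 7/2. Let y(x) = x^r sum_{n>=0} a_n x^n with a_0 = 1.
Substitute y = x^r sum a_n x^n and match x^{r+n}. The recurrence is
  D(n) a_n + 2 a_{n-1} + 1 a_{n-2} = 0,  where D(n) = (r+n)(r+n-1) + (-3/2)(r+n) + (-7/2).
  a_n = [-2 a_{n-1} - 1 a_{n-2}] / D(n).
Since the indicial polynomial factors as (r - r_1)(r - r_2), D(n) = (r_1 + n - r_1)(r_1 + n - r_2) = n(n + 9/2).
Evaluating step by step (a_0 = 1):
  n = 1: D(1) = 1(1 + 9/2) = 11/2; numerator = -2(1) = -2; a_1 = (-2)/(11/2) = -4/11
  n = 2: D(2) = 2(2 + 9/2) = 13; numerator = -2(-4/11) - 1(1) = -3/11; a_2 = (-3/11)/(13) = -3/143
  n = 3: D(3) = 3(3 + 9/2) = 45/2; numerator = -2(-3/143) - 1(-4/11) = 58/143; a_3 = (58/143)/(45/2) = 116/6435
  n = 4: D(4) = 4(4 + 9/2) = 34; numerator = -2(116/6435) - 1(-3/143) = -97/6435; a_4 = (-97/6435)/(34) = -97/218790
  n = 5: D(5) = 5(5 + 9/2) = 95/2; numerator = -2(-97/218790) - 1(116/6435) = -125/7293; a_5 = (-125/7293)/(95/2) = -50/138567

r = 7/2; a_0 = 1; a_1 = -4/11; a_2 = -3/143; a_3 = 116/6435; a_4 = -97/218790; a_5 = -50/138567


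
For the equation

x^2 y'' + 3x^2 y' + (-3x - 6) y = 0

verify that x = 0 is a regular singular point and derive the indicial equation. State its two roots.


Divide by x^2 to reach normal form y'' + P_1(x) y' + P_2(x) y = 0 with P_1(x) = 3 and P_2(x) = -3/x - 6/x^2.
x = 0 is a singular point because the y-coefficient -3/x - 6/x^2 has a pole at x = 0.
It is a regular singular point because x P_1(x) = p(x) = 3x and x^2 P_2(x) = q(x) = -3x - 6 are polynomials, hence analytic at x = 0.
p(0) = 0,  q(0) = -6.
Indicial equation: r(r-1) + p(0) r + q(0) = 0, i.e. r^2 + (p(0) - 1) r + q(0) = 0, i.e. r^2 - 1 r - 6 = 0.
Discriminant: (-1)^2 - 4(-6) = 25, so r = (1 ± 5)/2.
Solving: r_1 = 3, r_2 = -2.

indicial: r^2 - 1 r - 6 = 0; roots r_1 = 3, r_2 = -2


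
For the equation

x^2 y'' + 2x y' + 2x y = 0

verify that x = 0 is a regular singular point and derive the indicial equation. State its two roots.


Divide by x^2 to reach normal form y'' + P_1(x) y' + P_2(x) y = 0 with P_1(x) = 2/x and P_2(x) = 2/x.
x = 0 is a singular point because the y'-coefficient 2/x has a pole at x = 0 and the y-coefficient 2/x has a pole at x = 0.
It is a regular singular point because x P_1(x) = p(x) = 2 and x^2 P_2(x) = q(x) = 2x are polynomials, hence analytic at x = 0.
p(0) = 2,  q(0) = 0.
Indicial equation: r(r-1) + p(0) r + q(0) = 0, i.e. r^2 + (p(0) - 1) r + q(0) = 0, i.e. r^2 + 1 r = 0.
Discriminant: (1)^2 - 4(0) = 1, so r = (-1 ± 1)/2.
Solving: r_1 = 0, r_2 = -1.

indicial: r^2 + 1 r = 0; roots r_1 = 0, r_2 = -1


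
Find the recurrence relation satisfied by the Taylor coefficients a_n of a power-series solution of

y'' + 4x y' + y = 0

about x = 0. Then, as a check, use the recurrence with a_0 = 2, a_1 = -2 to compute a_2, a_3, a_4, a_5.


Substitute y = sum_n a_n x^n.
y''(x) has coefficient (n+2)(n+1) a_{n+2} at x^n;
4 x y'(x) has coefficient 4 n a_n at x^n (shift);
y(x) has coefficient 1 a_n at x^n.
Matching x^n: (n+2)(n+1) a_{n+2} + (4n + 1) a_n = 0.
Thus a_{n+2} = (-4n - 1) / ((n+1)(n+2)) * a_n.

Check with a_0 = 2, a_1 = -2 (apply the recurrence for n = 0, 1, 2, 3): a_0 = 2, a_1 = -2, a_2 = -1, a_3 = 5/3, a_4 = 3/4, a_5 = -13/12.

a_(n+2) = (-4n - 1) / ((n+1)(n+2)) * a_n; check: a_0 = 2, a_1 = -2, a_2 = -1, a_3 = 5/3, a_4 = 3/4, a_5 = -13/12


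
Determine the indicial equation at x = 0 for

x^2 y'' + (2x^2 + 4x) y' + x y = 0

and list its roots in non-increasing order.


Divide by x^2 to reach normal form y'' + P_1(x) y' + P_2(x) y = 0 with P_1(x) = 2 + 4/x and P_2(x) = 1/x.
x = 0 is a singular point because the y'-coefficient 2 + 4/x has a pole at x = 0 and the y-coefficient 1/x has a pole at x = 0.
It is a regular singular point because x P_1(x) = p(x) = 2x + 4 and x^2 P_2(x) = q(x) = x are polynomials, hence analytic at x = 0.
p(0) = 4,  q(0) = 0.
Indicial equation: r(r-1) + p(0) r + q(0) = 0, i.e. r^2 + (p(0) - 1) r + q(0) = 0, i.e. r^2 + 3 r = 0.
Discriminant: (3)^2 - 4(0) = 9, so r = (-3 ± 3)/2.
Solving: r_1 = 0, r_2 = -3.

indicial: r^2 + 3 r = 0; roots r_1 = 0, r_2 = -3


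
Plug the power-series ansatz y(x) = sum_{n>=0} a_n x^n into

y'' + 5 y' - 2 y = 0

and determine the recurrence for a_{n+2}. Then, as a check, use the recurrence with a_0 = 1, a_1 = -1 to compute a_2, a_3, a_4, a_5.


Substitute y = sum_n a_n x^n.
y''(x) has coefficient (n+2)(n+1) a_{n+2} at x^n;
5 y'(x) has coefficient 5 (n+1) a_{n+1} at x^n;
-2 y(x) has coefficient -2 a_n at x^n.
Matching x^n: (n+2)(n+1) a_{n+2} + 5 (n+1) a_{n+1} - 2 a_n = 0.
Thus a_{n+2} = [-5 (n+1) a_{n+1} + 2 a_n] / ((n+1)(n+2)).

Check with a_0 = 1, a_1 = -1 (apply the recurrence for n = 0, 1, 2, 3): a_0 = 1, a_1 = -1, a_2 = 7/2, a_3 = -37/6, a_4 = 199/24, a_5 = -1069/120.

a_(n+2) = [-5 (n+1) a_(n+1) + 2 a_n] / ((n+1)(n+2)); check: a_0 = 1, a_1 = -1, a_2 = 7/2, a_3 = -37/6, a_4 = 199/24, a_5 = -1069/120


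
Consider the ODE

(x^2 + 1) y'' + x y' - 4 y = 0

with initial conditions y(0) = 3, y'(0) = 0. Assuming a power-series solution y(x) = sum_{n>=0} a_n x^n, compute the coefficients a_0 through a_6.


Ansatz: y(x) = sum_{n>=0} a_n x^n, so y'(x) = sum_{n>=1} n a_n x^(n-1) and y''(x) = sum_{n>=2} n(n-1) a_n x^(n-2).
Substitute into P(x) y'' + Q(x) y' + R(x) y = 0 with P(x) = x^2 + 1, Q(x) = x, R(x) = -4, and match powers of x.
Initial conditions: a_0 = 3, a_1 = 0.
Setting the coefficient of each power of x to zero and solving order by order (substituting the coefficients already found):
  x^0: 2 a_2 - 4 a_0 = 0  ->  2 a_2 = 4 a_0 = 12  ->  a_2 = 6
  x^1: 6 a_3 - 3 a_1 = 0  ->  6 a_3 = 3 a_1 = 0  ->  a_3 = 0
  x^2: 12 a_4 = 0  ->  a_4 = 0
  x^3: 20 a_5 + 5 a_3 = 0  ->  20 a_5 = -5 a_3 = 0  ->  a_5 = 0
  x^4: 30 a_6 + 12 a_4 = 0  ->  30 a_6 = -12 a_4 = 0  ->  a_6 = 0
Truncated series: y(x) = 3 + 6 x^2 + O(x^7).

a_0 = 3; a_1 = 0; a_2 = 6; a_3 = 0; a_4 = 0; a_5 = 0; a_6 = 0


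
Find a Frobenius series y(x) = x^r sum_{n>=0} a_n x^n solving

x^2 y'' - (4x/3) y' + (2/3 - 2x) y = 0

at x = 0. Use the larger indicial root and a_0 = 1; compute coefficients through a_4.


Write in Frobenius form y'' + (p(x)/x) y' + (q(x)/x^2) y = 0:
  p(x) = -4/3,  q(x) = 2/3 - 2x.
Indicial equation: r(r-1) + (-4/3) r + (2/3) = 0 -> roots r_1 = 2, r_2 = 1/3.
Take r = r_1 = 2. Let y(x) = x^r sum_{n>=0} a_n x^n with a_0 = 1.
Substitute y = x^r sum a_n x^n and match x^{r+n}. The recurrence is
  D(n) a_n - 2 a_{n-1} = 0,  where D(n) = (r+n)(r+n-1) + (-4/3)(r+n) + (2/3).
  a_n = 2 / D(n) * a_{n-1}.
Since the indicial polynomial factors as (r - r_1)(r - r_2), D(n) = (r_1 + n - r_1)(r_1 + n - r_2) = n(n + 5/3).
Evaluating step by step (a_0 = 1):
  n = 1: D(1) = 1(1 + 5/3) = 8/3; numerator = 2(1) = 2; a_1 = (2)/(8/3) = 3/4
  n = 2: D(2) = 2(2 + 5/3) = 22/3; numerator = 2(3/4) = 3/2; a_2 = (3/2)/(22/3) = 9/44
  n = 3: D(3) = 3(3 + 5/3) = 14; numerator = 2(9/44) = 9/22; a_3 = (9/22)/(14) = 9/308
  n = 4: D(4) = 4(4 + 5/3) = 68/3; numerator = 2(9/308) = 9/154; a_4 = (9/154)/(68/3) = 27/10472

r = 2; a_0 = 1; a_1 = 3/4; a_2 = 9/44; a_3 = 9/308; a_4 = 27/10472


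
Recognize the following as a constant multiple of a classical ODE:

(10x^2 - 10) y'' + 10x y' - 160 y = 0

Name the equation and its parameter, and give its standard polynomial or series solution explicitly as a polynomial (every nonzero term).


All three coefficients share the factor -10; dividing through by -10 gives  (1 - x^2) y'' - x y' + 16 y = 0.
This matches the Chebyshev equation (1 - x^2) y'' - x y' + n^2 y = 0 (note the -x y' term, not -2x y') with n^2 = 16, so n = 4; the polynomial solution is T_4(x).
With y = sum_k a_k x^k, matching x^k gives (k+2)(k+1) a_{k+2} = (k^2 - n^2) a_k = (k - 4)(k + 4) a_k. The right side vanishes at k = 4, so the series with the parity of 4 terminates at degree 4.
Standard normalization: leading coefficient of T_n is 2^(n-1), so a_4 = 2^3 = 8. Work downward with a_k = (k+1)(k+2) a_{k+2} / ((k - 4)(k + 4)):
  a_2 = (3)(4)(8) / ((2 - 4)(2 + 4)) = 96/(-12) = -8
  a_0 = (1)(2)(-8) / ((0 - 4)(0 + 4)) = -16/(-16) = 1
Hence T_4(x) = 8 x^4 - 8 x^2 + 1.

T_4(x); series = 8 x^4 - 8 x^2 + 1


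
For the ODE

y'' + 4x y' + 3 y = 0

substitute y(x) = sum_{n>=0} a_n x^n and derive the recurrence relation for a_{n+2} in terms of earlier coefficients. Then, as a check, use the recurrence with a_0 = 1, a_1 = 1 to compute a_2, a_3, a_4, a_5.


Substitute y = sum_n a_n x^n.
y''(x) has coefficient (n+2)(n+1) a_{n+2} at x^n;
4 x y'(x) has coefficient 4 n a_n at x^n (shift);
3 y(x) has coefficient 3 a_n at x^n.
Matching x^n: (n+2)(n+1) a_{n+2} + (4n + 3) a_n = 0.
Thus a_{n+2} = (-4n - 3) / ((n+1)(n+2)) * a_n.

Check with a_0 = 1, a_1 = 1 (apply the recurrence for n = 0, 1, 2, 3): a_0 = 1, a_1 = 1, a_2 = -3/2, a_3 = -7/6, a_4 = 11/8, a_5 = 7/8.

a_(n+2) = (-4n - 3) / ((n+1)(n+2)) * a_n; check: a_0 = 1, a_1 = 1, a_2 = -3/2, a_3 = -7/6, a_4 = 11/8, a_5 = 7/8


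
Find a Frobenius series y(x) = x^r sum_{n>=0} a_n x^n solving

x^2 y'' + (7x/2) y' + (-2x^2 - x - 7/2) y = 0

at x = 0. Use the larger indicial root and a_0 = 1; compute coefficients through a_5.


Write in Frobenius form y'' + (p(x)/x) y' + (q(x)/x^2) y = 0:
  p(x) = 7/2,  q(x) = -2x^2 - x - 7/2.
Indicial equation: r(r-1) + (7/2) r + (-7/2) = 0 -> roots r_1 = 1, r_2 = -7/2.
Take r = r_1 = 1. Let y(x) = x^r sum_{n>=0} a_n x^n with a_0 = 1.
Substitute y = x^r sum a_n x^n and match x^{r+n}. The recurrence is
  D(n) a_n - 1 a_{n-1} - 2 a_{n-2} = 0,  where D(n) = (r+n)(r+n-1) + (7/2)(r+n) + (-7/2).
  a_n = [1 a_{n-1} + 2 a_{n-2}] / D(n).
Since the indicial polynomial factors as (r - r_1)(r - r_2), D(n) = (r_1 + n - r_1)(r_1 + n - r_2) = n(n + 9/2).
Evaluating step by step (a_0 = 1):
  n = 1: D(1) = 1(1 + 9/2) = 11/2; numerator = 1(1) = 1; a_1 = (1)/(11/2) = 2/11
  n = 2: D(2) = 2(2 + 9/2) = 13; numerator = 1(2/11) + 2(1) = 24/11; a_2 = (24/11)/(13) = 24/143
  n = 3: D(3) = 3(3 + 9/2) = 45/2; numerator = 1(24/143) + 2(2/11) = 76/143; a_3 = (76/143)/(45/2) = 152/6435
  n = 4: D(4) = 4(4 + 9/2) = 34; numerator = 1(152/6435) + 2(24/143) = 2312/6435; a_4 = (2312/6435)/(34) = 68/6435
  n = 5: D(5) = 5(5 + 9/2) = 95/2; numerator = 1(68/6435) + 2(152/6435) = 124/2145; a_5 = (124/2145)/(95/2) = 248/203775

r = 1; a_0 = 1; a_1 = 2/11; a_2 = 24/143; a_3 = 152/6435; a_4 = 68/6435; a_5 = 248/203775


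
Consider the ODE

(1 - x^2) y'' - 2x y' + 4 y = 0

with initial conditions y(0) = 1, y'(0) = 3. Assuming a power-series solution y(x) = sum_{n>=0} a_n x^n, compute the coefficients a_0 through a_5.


Ansatz: y(x) = sum_{n>=0} a_n x^n, so y'(x) = sum_{n>=1} n a_n x^(n-1) and y''(x) = sum_{n>=2} n(n-1) a_n x^(n-2).
Substitute into P(x) y'' + Q(x) y' + R(x) y = 0 with P(x) = 1 - x^2, Q(x) = -2x, R(x) = 4, and match powers of x.
Initial conditions: a_0 = 1, a_1 = 3.
Setting the coefficient of each power of x to zero and solving order by order (substituting the coefficients already found):
  x^0: 2 a_2 + 4 a_0 = 0  ->  2 a_2 = -4 a_0 = -4  ->  a_2 = -2
  x^1: 6 a_3 + 2 a_1 = 0  ->  6 a_3 = -2 a_1 = -6  ->  a_3 = -1
  x^2: 12 a_4 - 2 a_2 = 0  ->  12 a_4 = 2 a_2 = -4  ->  a_4 = -1/3
  x^3: 20 a_5 - 8 a_3 = 0  ->  20 a_5 = 8 a_3 = -8  ->  a_5 = -2/5
Truncated series: y(x) = 1 + 3 x - 2 x^2 - x^3 - (1/3) x^4 - (2/5) x^5 + O(x^6).

a_0 = 1; a_1 = 3; a_2 = -2; a_3 = -1; a_4 = -1/3; a_5 = -2/5


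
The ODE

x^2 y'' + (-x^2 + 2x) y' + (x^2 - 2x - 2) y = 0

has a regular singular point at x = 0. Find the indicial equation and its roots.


Divide by x^2 to reach normal form y'' + P_1(x) y' + P_2(x) y = 0 with P_1(x) = -1 + 2/x and P_2(x) = 1 - 2/x - 2/x^2.
x = 0 is a singular point because the y'-coefficient -1 + 2/x has a pole at x = 0 and the y-coefficient 1 - 2/x - 2/x^2 has a pole at x = 0.
It is a regular singular point because x P_1(x) = p(x) = 2 - x and x^2 P_2(x) = q(x) = x^2 - 2x - 2 are polynomials, hence analytic at x = 0.
p(0) = 2,  q(0) = -2.
Indicial equation: r(r-1) + p(0) r + q(0) = 0, i.e. r^2 + (p(0) - 1) r + q(0) = 0, i.e. r^2 + 1 r - 2 = 0.
Discriminant: (1)^2 - 4(-2) = 9, so r = (-1 ± 3)/2.
Solving: r_1 = 1, r_2 = -2.

indicial: r^2 + 1 r - 2 = 0; roots r_1 = 1, r_2 = -2


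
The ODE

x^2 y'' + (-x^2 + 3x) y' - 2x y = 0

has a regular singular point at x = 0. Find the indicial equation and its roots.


Divide by x^2 to reach normal form y'' + P_1(x) y' + P_2(x) y = 0 with P_1(x) = -1 + 3/x and P_2(x) = -2/x.
x = 0 is a singular point because the y'-coefficient -1 + 3/x has a pole at x = 0 and the y-coefficient -2/x has a pole at x = 0.
It is a regular singular point because x P_1(x) = p(x) = 3 - x and x^2 P_2(x) = q(x) = -2x are polynomials, hence analytic at x = 0.
p(0) = 3,  q(0) = 0.
Indicial equation: r(r-1) + p(0) r + q(0) = 0, i.e. r^2 + (p(0) - 1) r + q(0) = 0, i.e. r^2 + 2 r = 0.
Discriminant: (2)^2 - 4(0) = 4, so r = (-2 ± 2)/2.
Solving: r_1 = 0, r_2 = -2.

indicial: r^2 + 2 r = 0; roots r_1 = 0, r_2 = -2


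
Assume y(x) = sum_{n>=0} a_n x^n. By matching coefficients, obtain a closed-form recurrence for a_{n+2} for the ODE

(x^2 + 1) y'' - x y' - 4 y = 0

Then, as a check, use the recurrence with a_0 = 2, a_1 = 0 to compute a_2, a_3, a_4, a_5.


Substitute y = sum_n a_n x^n.
(1 + 1 x^2) y'' contributes (n+2)(n+1) a_{n+2} + n(n-1) a_n at x^n.
-x y'(x) contributes -n a_n at x^n.
-4 y(x) contributes -4 a_n at x^n.
Matching x^n: (n+2)(n+1) a_{n+2} + (n(n-1) - n - 4) a_n = 0.
Thus a_{n+2} = (-n(n-1) + n + 4) / ((n+1)(n+2)) * a_n.

Check with a_0 = 2, a_1 = 0 (apply the recurrence for n = 0, 1, 2, 3): a_0 = 2, a_1 = 0, a_2 = 4, a_3 = 0, a_4 = 4/3, a_5 = 0.

a_(n+2) = (-n(n-1) + n + 4) / ((n+1)(n+2)) * a_n; check: a_0 = 2, a_1 = 0, a_2 = 4, a_3 = 0, a_4 = 4/3, a_5 = 0


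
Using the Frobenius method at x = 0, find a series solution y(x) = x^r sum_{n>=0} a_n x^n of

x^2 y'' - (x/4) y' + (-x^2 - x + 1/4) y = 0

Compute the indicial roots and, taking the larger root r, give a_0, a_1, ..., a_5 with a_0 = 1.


Write in Frobenius form y'' + (p(x)/x) y' + (q(x)/x^2) y = 0:
  p(x) = -1/4,  q(x) = -x^2 - x + 1/4.
Indicial equation: r(r-1) + (-1/4) r + (1/4) = 0 -> roots r_1 = 1, r_2 = 1/4.
Take r = r_1 = 1. Let y(x) = x^r sum_{n>=0} a_n x^n with a_0 = 1.
Substitute y = x^r sum a_n x^n and match x^{r+n}. The recurrence is
  D(n) a_n - 1 a_{n-1} - 1 a_{n-2} = 0,  where D(n) = (r+n)(r+n-1) + (-1/4)(r+n) + (1/4).
  a_n = [1 a_{n-1} + 1 a_{n-2}] / D(n).
Since the indicial polynomial factors as (r - r_1)(r - r_2), D(n) = (r_1 + n - r_1)(r_1 + n - r_2) = n(n + 3/4).
Evaluating step by step (a_0 = 1):
  n = 1: D(1) = 1(1 + 3/4) = 7/4; numerator = 1(1) = 1; a_1 = (1)/(7/4) = 4/7
  n = 2: D(2) = 2(2 + 3/4) = 11/2; numerator = 1(4/7) + 1(1) = 11/7; a_2 = (11/7)/(11/2) = 2/7
  n = 3: D(3) = 3(3 + 3/4) = 45/4; numerator = 1(2/7) + 1(4/7) = 6/7; a_3 = (6/7)/(45/4) = 8/105
  n = 4: D(4) = 4(4 + 3/4) = 19; numerator = 1(8/105) + 1(2/7) = 38/105; a_4 = (38/105)/(19) = 2/105
  n = 5: D(5) = 5(5 + 3/4) = 115/4; numerator = 1(2/105) + 1(8/105) = 2/21; a_5 = (2/21)/(115/4) = 8/2415

r = 1; a_0 = 1; a_1 = 4/7; a_2 = 2/7; a_3 = 8/105; a_4 = 2/105; a_5 = 8/2415


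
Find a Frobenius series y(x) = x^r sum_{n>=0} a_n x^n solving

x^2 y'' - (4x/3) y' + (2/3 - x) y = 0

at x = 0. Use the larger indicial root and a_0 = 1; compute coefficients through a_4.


Write in Frobenius form y'' + (p(x)/x) y' + (q(x)/x^2) y = 0:
  p(x) = -4/3,  q(x) = 2/3 - x.
Indicial equation: r(r-1) + (-4/3) r + (2/3) = 0 -> roots r_1 = 2, r_2 = 1/3.
Take r = r_1 = 2. Let y(x) = x^r sum_{n>=0} a_n x^n with a_0 = 1.
Substitute y = x^r sum a_n x^n and match x^{r+n}. The recurrence is
  D(n) a_n - 1 a_{n-1} = 0,  where D(n) = (r+n)(r+n-1) + (-4/3)(r+n) + (2/3).
  a_n = 1 / D(n) * a_{n-1}.
Since the indicial polynomial factors as (r - r_1)(r - r_2), D(n) = (r_1 + n - r_1)(r_1 + n - r_2) = n(n + 5/3).
Evaluating step by step (a_0 = 1):
  n = 1: D(1) = 1(1 + 5/3) = 8/3; numerator = 1(1) = 1; a_1 = (1)/(8/3) = 3/8
  n = 2: D(2) = 2(2 + 5/3) = 22/3; numerator = 1(3/8) = 3/8; a_2 = (3/8)/(22/3) = 9/176
  n = 3: D(3) = 3(3 + 5/3) = 14; numerator = 1(9/176) = 9/176; a_3 = (9/176)/(14) = 9/2464
  n = 4: D(4) = 4(4 + 5/3) = 68/3; numerator = 1(9/2464) = 9/2464; a_4 = (9/2464)/(68/3) = 27/167552

r = 2; a_0 = 1; a_1 = 3/8; a_2 = 9/176; a_3 = 9/2464; a_4 = 27/167552


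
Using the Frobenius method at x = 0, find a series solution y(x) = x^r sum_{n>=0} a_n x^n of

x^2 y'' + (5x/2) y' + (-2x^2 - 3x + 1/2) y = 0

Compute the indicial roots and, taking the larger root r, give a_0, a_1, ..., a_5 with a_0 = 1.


Write in Frobenius form y'' + (p(x)/x) y' + (q(x)/x^2) y = 0:
  p(x) = 5/2,  q(x) = -2x^2 - 3x + 1/2.
Indicial equation: r(r-1) + (5/2) r + (1/2) = 0 -> roots r_1 = -1/2, r_2 = -1.
Take r = r_1 = -1/2. Let y(x) = x^r sum_{n>=0} a_n x^n with a_0 = 1.
Substitute y = x^r sum a_n x^n and match x^{r+n}. The recurrence is
  D(n) a_n - 3 a_{n-1} - 2 a_{n-2} = 0,  where D(n) = (r+n)(r+n-1) + (5/2)(r+n) + (1/2).
  a_n = [3 a_{n-1} + 2 a_{n-2}] / D(n).
Since the indicial polynomial factors as (r - r_1)(r - r_2), D(n) = (r_1 + n - r_1)(r_1 + n - r_2) = n(n + 1/2).
Evaluating step by step (a_0 = 1):
  n = 1: D(1) = 1(1 + 1/2) = 3/2; numerator = 3(1) = 3; a_1 = (3)/(3/2) = 2
  n = 2: D(2) = 2(2 + 1/2) = 5; numerator = 3(2) + 2(1) = 8; a_2 = (8)/(5) = 8/5
  n = 3: D(3) = 3(3 + 1/2) = 21/2; numerator = 3(8/5) + 2(2) = 44/5; a_3 = (44/5)/(21/2) = 88/105
  n = 4: D(4) = 4(4 + 1/2) = 18; numerator = 3(88/105) + 2(8/5) = 40/7; a_4 = (40/7)/(18) = 20/63
  n = 5: D(5) = 5(5 + 1/2) = 55/2; numerator = 3(20/63) + 2(88/105) = 92/35; a_5 = (92/35)/(55/2) = 184/1925

r = -1/2; a_0 = 1; a_1 = 2; a_2 = 8/5; a_3 = 88/105; a_4 = 20/63; a_5 = 184/1925


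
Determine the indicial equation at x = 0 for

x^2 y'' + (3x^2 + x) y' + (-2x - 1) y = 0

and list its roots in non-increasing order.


Divide by x^2 to reach normal form y'' + P_1(x) y' + P_2(x) y = 0 with P_1(x) = 3 + 1/x and P_2(x) = -2/x - 1/x^2.
x = 0 is a singular point because the y'-coefficient 3 + 1/x has a pole at x = 0 and the y-coefficient -2/x - 1/x^2 has a pole at x = 0.
It is a regular singular point because x P_1(x) = p(x) = 3x + 1 and x^2 P_2(x) = q(x) = -2x - 1 are polynomials, hence analytic at x = 0.
p(0) = 1,  q(0) = -1.
Indicial equation: r(r-1) + p(0) r + q(0) = 0, i.e. r^2 + (p(0) - 1) r + q(0) = 0, i.e. r^2 - 1 = 0.
Discriminant: (0)^2 - 4(-1) = 4, so r = (0 ± 2)/2.
Solving: r_1 = 1, r_2 = -1.

indicial: r^2 - 1 = 0; roots r_1 = 1, r_2 = -1


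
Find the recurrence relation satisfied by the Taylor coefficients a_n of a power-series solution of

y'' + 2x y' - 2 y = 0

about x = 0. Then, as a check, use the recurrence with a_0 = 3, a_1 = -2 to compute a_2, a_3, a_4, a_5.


Substitute y = sum_n a_n x^n.
y''(x) has coefficient (n+2)(n+1) a_{n+2} at x^n;
2 x y'(x) has coefficient 2 n a_n at x^n (shift);
-2 y(x) has coefficient -2 a_n at x^n.
Matching x^n: (n+2)(n+1) a_{n+2} + (2n - 2) a_n = 0.
Thus a_{n+2} = (-2n + 2) / ((n+1)(n+2)) * a_n.

Check with a_0 = 3, a_1 = -2 (apply the recurrence for n = 0, 1, 2, 3): a_0 = 3, a_1 = -2, a_2 = 3, a_3 = 0, a_4 = -1/2, a_5 = 0.

a_(n+2) = (-2n + 2) / ((n+1)(n+2)) * a_n; check: a_0 = 3, a_1 = -2, a_2 = 3, a_3 = 0, a_4 = -1/2, a_5 = 0


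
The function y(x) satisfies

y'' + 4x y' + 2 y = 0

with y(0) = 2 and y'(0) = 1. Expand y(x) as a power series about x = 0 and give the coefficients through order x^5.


Ansatz: y(x) = sum_{n>=0} a_n x^n, so y'(x) = sum_{n>=1} n a_n x^(n-1) and y''(x) = sum_{n>=2} n(n-1) a_n x^(n-2).
Substitute into P(x) y'' + Q(x) y' + R(x) y = 0 with P(x) = 1, Q(x) = 4x, R(x) = 2, and match powers of x.
Initial conditions: a_0 = 2, a_1 = 1.
Setting the coefficient of each power of x to zero and solving order by order (substituting the coefficients already found):
  x^0: 2 a_2 + 2 a_0 = 0  ->  2 a_2 = -2 a_0 = -4  ->  a_2 = -2
  x^1: 6 a_3 + 6 a_1 = 0  ->  6 a_3 = -6 a_1 = -6  ->  a_3 = -1
  x^2: 12 a_4 + 10 a_2 = 0  ->  12 a_4 = -10 a_2 = 20  ->  a_4 = 5/3
  x^3: 20 a_5 + 14 a_3 = 0  ->  20 a_5 = -14 a_3 = 14  ->  a_5 = 7/10
Truncated series: y(x) = 2 + x - 2 x^2 - x^3 + (5/3) x^4 + (7/10) x^5 + O(x^6).

a_0 = 2; a_1 = 1; a_2 = -2; a_3 = -1; a_4 = 5/3; a_5 = 7/10


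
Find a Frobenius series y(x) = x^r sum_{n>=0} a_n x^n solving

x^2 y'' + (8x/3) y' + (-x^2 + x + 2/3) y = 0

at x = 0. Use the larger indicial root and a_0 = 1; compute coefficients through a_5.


Write in Frobenius form y'' + (p(x)/x) y' + (q(x)/x^2) y = 0:
  p(x) = 8/3,  q(x) = -x^2 + x + 2/3.
Indicial equation: r(r-1) + (8/3) r + (2/3) = 0 -> roots r_1 = -2/3, r_2 = -1.
Take r = r_1 = -2/3. Let y(x) = x^r sum_{n>=0} a_n x^n with a_0 = 1.
Substitute y = x^r sum a_n x^n and match x^{r+n}. The recurrence is
  D(n) a_n + 1 a_{n-1} - 1 a_{n-2} = 0,  where D(n) = (r+n)(r+n-1) + (8/3)(r+n) + (2/3).
  a_n = [-1 a_{n-1} + 1 a_{n-2}] / D(n).
Since the indicial polynomial factors as (r - r_1)(r - r_2), D(n) = (r_1 + n - r_1)(r_1 + n - r_2) = n(n + 1/3).
Evaluating step by step (a_0 = 1):
  n = 1: D(1) = 1(1 + 1/3) = 4/3; numerator = -1(1) = -1; a_1 = (-1)/(4/3) = -3/4
  n = 2: D(2) = 2(2 + 1/3) = 14/3; numerator = -1(-3/4) + 1(1) = 7/4; a_2 = (7/4)/(14/3) = 3/8
  n = 3: D(3) = 3(3 + 1/3) = 10; numerator = -1(3/8) + 1(-3/4) = -9/8; a_3 = (-9/8)/(10) = -9/80
  n = 4: D(4) = 4(4 + 1/3) = 52/3; numerator = -1(-9/80) + 1(3/8) = 39/80; a_4 = (39/80)/(52/3) = 9/320
  n = 5: D(5) = 5(5 + 1/3) = 80/3; numerator = -1(9/320) + 1(-9/80) = -9/64; a_5 = (-9/64)/(80/3) = -27/5120

r = -2/3; a_0 = 1; a_1 = -3/4; a_2 = 3/8; a_3 = -9/80; a_4 = 9/320; a_5 = -27/5120


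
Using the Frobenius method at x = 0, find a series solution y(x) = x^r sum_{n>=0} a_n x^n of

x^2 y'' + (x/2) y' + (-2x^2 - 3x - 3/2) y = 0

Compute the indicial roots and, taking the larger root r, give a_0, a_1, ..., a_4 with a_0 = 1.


Write in Frobenius form y'' + (p(x)/x) y' + (q(x)/x^2) y = 0:
  p(x) = 1/2,  q(x) = -2x^2 - 3x - 3/2.
Indicial equation: r(r-1) + (1/2) r + (-3/2) = 0 -> roots r_1 = 3/2, r_2 = -1.
Take r = r_1 = 3/2. Let y(x) = x^r sum_{n>=0} a_n x^n with a_0 = 1.
Substitute y = x^r sum a_n x^n and match x^{r+n}. The recurrence is
  D(n) a_n - 3 a_{n-1} - 2 a_{n-2} = 0,  where D(n) = (r+n)(r+n-1) + (1/2)(r+n) + (-3/2).
  a_n = [3 a_{n-1} + 2 a_{n-2}] / D(n).
Since the indicial polynomial factors as (r - r_1)(r - r_2), D(n) = (r_1 + n - r_1)(r_1 + n - r_2) = n(n + 5/2).
Evaluating step by step (a_0 = 1):
  n = 1: D(1) = 1(1 + 5/2) = 7/2; numerator = 3(1) = 3; a_1 = (3)/(7/2) = 6/7
  n = 2: D(2) = 2(2 + 5/2) = 9; numerator = 3(6/7) + 2(1) = 32/7; a_2 = (32/7)/(9) = 32/63
  n = 3: D(3) = 3(3 + 5/2) = 33/2; numerator = 3(32/63) + 2(6/7) = 68/21; a_3 = (68/21)/(33/2) = 136/693
  n = 4: D(4) = 4(4 + 5/2) = 26; numerator = 3(136/693) + 2(32/63) = 1112/693; a_4 = (1112/693)/(26) = 556/9009

r = 3/2; a_0 = 1; a_1 = 6/7; a_2 = 32/63; a_3 = 136/693; a_4 = 556/9009


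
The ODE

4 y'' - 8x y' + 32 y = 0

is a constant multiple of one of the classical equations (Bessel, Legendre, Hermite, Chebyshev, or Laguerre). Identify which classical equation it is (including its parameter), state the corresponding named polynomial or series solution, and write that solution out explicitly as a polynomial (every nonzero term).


All three coefficients share the factor 4; dividing through by 4 gives  y'' - 2x y' + 8 y = 0.
This matches the Hermite equation y'' - 2x y' + 2n y = 0 with 2n = 8, so n = 4; the polynomial solution is H_4(x).
With y = sum_k a_k x^k, matching x^k gives (k+2)(k+1) a_{k+2} = 2(k - n) a_k = 2(k - 4) a_k. The right side vanishes at k = 4, so the series with the parity of 4 terminates at degree 4.
Standard normalization: leading coefficient of H_n is 2^n, so a_4 = 2^4 = 16. Work downward with a_k = (k+1)(k+2) a_{k+2} / (2(k - n)):
  a_2 = (3)(4)(16) / (2(2 - 4)) = 192/(-4) = -48
  a_0 = (1)(2)(-48) / (2(0 - 4)) = -96/(-8) = 12
Hence H_4(x) = 16 x^4 - 48 x^2 + 12.

H_4(x); series = 16 x^4 - 48 x^2 + 12


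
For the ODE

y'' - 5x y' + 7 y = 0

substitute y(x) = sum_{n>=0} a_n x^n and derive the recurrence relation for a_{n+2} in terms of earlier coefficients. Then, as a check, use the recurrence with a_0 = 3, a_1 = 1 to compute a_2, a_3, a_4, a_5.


Substitute y = sum_n a_n x^n.
y''(x) has coefficient (n+2)(n+1) a_{n+2} at x^n;
-5 x y'(x) has coefficient -5 n a_n at x^n (shift);
7 y(x) has coefficient 7 a_n at x^n.
Matching x^n: (n+2)(n+1) a_{n+2} + (-5n + 7) a_n = 0.
Thus a_{n+2} = (5n - 7) / ((n+1)(n+2)) * a_n.

Check with a_0 = 3, a_1 = 1 (apply the recurrence for n = 0, 1, 2, 3): a_0 = 3, a_1 = 1, a_2 = -21/2, a_3 = -1/3, a_4 = -21/8, a_5 = -2/15.

a_(n+2) = (5n - 7) / ((n+1)(n+2)) * a_n; check: a_0 = 3, a_1 = 1, a_2 = -21/2, a_3 = -1/3, a_4 = -21/8, a_5 = -2/15


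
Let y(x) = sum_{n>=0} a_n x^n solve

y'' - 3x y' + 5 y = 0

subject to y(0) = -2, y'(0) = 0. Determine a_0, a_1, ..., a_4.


Ansatz: y(x) = sum_{n>=0} a_n x^n, so y'(x) = sum_{n>=1} n a_n x^(n-1) and y''(x) = sum_{n>=2} n(n-1) a_n x^(n-2).
Substitute into P(x) y'' + Q(x) y' + R(x) y = 0 with P(x) = 1, Q(x) = -3x, R(x) = 5, and match powers of x.
Initial conditions: a_0 = -2, a_1 = 0.
Setting the coefficient of each power of x to zero and solving order by order (substituting the coefficients already found):
  x^0: 2 a_2 + 5 a_0 = 0  ->  2 a_2 = -5 a_0 = 10  ->  a_2 = 5
  x^1: 6 a_3 + 2 a_1 = 0  ->  6 a_3 = -2 a_1 = 0  ->  a_3 = 0
  x^2: 12 a_4 - a_2 = 0  ->  12 a_4 = a_2 = 5  ->  a_4 = 5/12
Truncated series: y(x) = -2 + 5 x^2 + (5/12) x^4 + O(x^5).

a_0 = -2; a_1 = 0; a_2 = 5; a_3 = 0; a_4 = 5/12


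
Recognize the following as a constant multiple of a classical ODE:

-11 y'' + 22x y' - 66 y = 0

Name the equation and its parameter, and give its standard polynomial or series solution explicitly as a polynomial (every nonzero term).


All three coefficients share the factor -11; dividing through by -11 gives  y'' - 2x y' + 6 y = 0.
This matches the Hermite equation y'' - 2x y' + 2n y = 0 with 2n = 6, so n = 3; the polynomial solution is H_3(x).
With y = sum_k a_k x^k, matching x^k gives (k+2)(k+1) a_{k+2} = 2(k - n) a_k = 2(k - 3) a_k. The right side vanishes at k = 3, so the series with the parity of 3 terminates at degree 3.
Standard normalization: leading coefficient of H_n is 2^n, so a_3 = 2^3 = 8. Work downward with a_k = (k+1)(k+2) a_{k+2} / (2(k - n)):
  a_1 = (2)(3)(8) / (2(1 - 3)) = 48/(-4) = -12
Hence H_3(x) = 8 x^3 - 12 x.

H_3(x); series = 8 x^3 - 12 x


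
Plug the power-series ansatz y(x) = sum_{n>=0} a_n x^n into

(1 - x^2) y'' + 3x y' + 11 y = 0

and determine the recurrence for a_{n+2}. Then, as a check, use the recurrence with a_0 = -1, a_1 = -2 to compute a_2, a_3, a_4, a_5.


Substitute y = sum_n a_n x^n.
(1 - 1 x^2) y'' contributes (n+2)(n+1) a_{n+2} - n(n-1) a_n at x^n.
3 x y'(x) contributes 3 n a_n at x^n.
11 y(x) contributes 11 a_n at x^n.
Matching x^n: (n+2)(n+1) a_{n+2} + (-n(n-1) + 3 n + 11) a_n = 0.
Thus a_{n+2} = (n(n-1) - 3 n - 11) / ((n+1)(n+2)) * a_n.

Check with a_0 = -1, a_1 = -2 (apply the recurrence for n = 0, 1, 2, 3): a_0 = -1, a_1 = -2, a_2 = 11/2, a_3 = 14/3, a_4 = -55/8, a_5 = -49/15.

a_(n+2) = (n(n-1) - 3 n - 11) / ((n+1)(n+2)) * a_n; check: a_0 = -1, a_1 = -2, a_2 = 11/2, a_3 = 14/3, a_4 = -55/8, a_5 = -49/15


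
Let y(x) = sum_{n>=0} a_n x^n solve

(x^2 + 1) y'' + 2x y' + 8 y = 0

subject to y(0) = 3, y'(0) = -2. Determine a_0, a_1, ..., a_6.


Ansatz: y(x) = sum_{n>=0} a_n x^n, so y'(x) = sum_{n>=1} n a_n x^(n-1) and y''(x) = sum_{n>=2} n(n-1) a_n x^(n-2).
Substitute into P(x) y'' + Q(x) y' + R(x) y = 0 with P(x) = x^2 + 1, Q(x) = 2x, R(x) = 8, and match powers of x.
Initial conditions: a_0 = 3, a_1 = -2.
Setting the coefficient of each power of x to zero and solving order by order (substituting the coefficients already found):
  x^0: 2 a_2 + 8 a_0 = 0  ->  2 a_2 = -8 a_0 = -24  ->  a_2 = -12
  x^1: 6 a_3 + 10 a_1 = 0  ->  6 a_3 = -10 a_1 = 20  ->  a_3 = 10/3
  x^2: 12 a_4 + 14 a_2 = 0  ->  12 a_4 = -14 a_2 = 168  ->  a_4 = 14
  x^3: 20 a_5 + 20 a_3 = 0  ->  20 a_5 = -20 a_3 = -200/3  ->  a_5 = -10/3
  x^4: 30 a_6 + 28 a_4 = 0  ->  30 a_6 = -28 a_4 = -392  ->  a_6 = -196/15
Truncated series: y(x) = 3 - 2 x - 12 x^2 + (10/3) x^3 + 14 x^4 - (10/3) x^5 - (196/15) x^6 + O(x^7).

a_0 = 3; a_1 = -2; a_2 = -12; a_3 = 10/3; a_4 = 14; a_5 = -10/3; a_6 = -196/15


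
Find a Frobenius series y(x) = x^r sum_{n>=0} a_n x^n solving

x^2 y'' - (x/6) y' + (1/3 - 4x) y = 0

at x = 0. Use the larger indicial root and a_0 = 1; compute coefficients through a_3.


Write in Frobenius form y'' + (p(x)/x) y' + (q(x)/x^2) y = 0:
  p(x) = -1/6,  q(x) = 1/3 - 4x.
Indicial equation: r(r-1) + (-1/6) r + (1/3) = 0 -> roots r_1 = 2/3, r_2 = 1/2.
Take r = r_1 = 2/3. Let y(x) = x^r sum_{n>=0} a_n x^n with a_0 = 1.
Substitute y = x^r sum a_n x^n and match x^{r+n}. The recurrence is
  D(n) a_n - 4 a_{n-1} = 0,  where D(n) = (r+n)(r+n-1) + (-1/6)(r+n) + (1/3).
  a_n = 4 / D(n) * a_{n-1}.
Since the indicial polynomial factors as (r - r_1)(r - r_2), D(n) = (r_1 + n - r_1)(r_1 + n - r_2) = n(n + 1/6).
Evaluating step by step (a_0 = 1):
  n = 1: D(1) = 1(1 + 1/6) = 7/6; numerator = 4(1) = 4; a_1 = (4)/(7/6) = 24/7
  n = 2: D(2) = 2(2 + 1/6) = 13/3; numerator = 4(24/7) = 96/7; a_2 = (96/7)/(13/3) = 288/91
  n = 3: D(3) = 3(3 + 1/6) = 19/2; numerator = 4(288/91) = 1152/91; a_3 = (1152/91)/(19/2) = 2304/1729

r = 2/3; a_0 = 1; a_1 = 24/7; a_2 = 288/91; a_3 = 2304/1729


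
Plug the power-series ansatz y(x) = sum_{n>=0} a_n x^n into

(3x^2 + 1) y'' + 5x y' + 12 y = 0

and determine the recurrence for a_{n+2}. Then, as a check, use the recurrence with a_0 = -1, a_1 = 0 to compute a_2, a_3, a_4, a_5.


Substitute y = sum_n a_n x^n.
(1 + 3 x^2) y'' contributes (n+2)(n+1) a_{n+2} + 3 n(n-1) a_n at x^n.
5 x y'(x) contributes 5 n a_n at x^n.
12 y(x) contributes 12 a_n at x^n.
Matching x^n: (n+2)(n+1) a_{n+2} + (3 n(n-1) + 5 n + 12) a_n = 0.
Thus a_{n+2} = (-3 n(n-1) - 5 n - 12) / ((n+1)(n+2)) * a_n.

Check with a_0 = -1, a_1 = 0 (apply the recurrence for n = 0, 1, 2, 3): a_0 = -1, a_1 = 0, a_2 = 6, a_3 = 0, a_4 = -14, a_5 = 0.

a_(n+2) = (-3 n(n-1) - 5 n - 12) / ((n+1)(n+2)) * a_n; check: a_0 = -1, a_1 = 0, a_2 = 6, a_3 = 0, a_4 = -14, a_5 = 0


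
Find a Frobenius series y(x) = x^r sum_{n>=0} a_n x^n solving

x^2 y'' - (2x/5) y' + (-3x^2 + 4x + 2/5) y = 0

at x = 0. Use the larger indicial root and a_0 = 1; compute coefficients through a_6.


Write in Frobenius form y'' + (p(x)/x) y' + (q(x)/x^2) y = 0:
  p(x) = -2/5,  q(x) = -3x^2 + 4x + 2/5.
Indicial equation: r(r-1) + (-2/5) r + (2/5) = 0 -> roots r_1 = 1, r_2 = 2/5.
Take r = r_1 = 1. Let y(x) = x^r sum_{n>=0} a_n x^n with a_0 = 1.
Substitute y = x^r sum a_n x^n and match x^{r+n}. The recurrence is
  D(n) a_n + 4 a_{n-1} - 3 a_{n-2} = 0,  where D(n) = (r+n)(r+n-1) + (-2/5)(r+n) + (2/5).
  a_n = [-4 a_{n-1} + 3 a_{n-2}] / D(n).
Since the indicial polynomial factors as (r - r_1)(r - r_2), D(n) = (r_1 + n - r_1)(r_1 + n - r_2) = n(n + 3/5).
Evaluating step by step (a_0 = 1):
  n = 1: D(1) = 1(1 + 3/5) = 8/5; numerator = -4(1) = -4; a_1 = (-4)/(8/5) = -5/2
  n = 2: D(2) = 2(2 + 3/5) = 26/5; numerator = -4(-5/2) + 3(1) = 13; a_2 = (13)/(26/5) = 5/2
  n = 3: D(3) = 3(3 + 3/5) = 54/5; numerator = -4(5/2) + 3(-5/2) = -35/2; a_3 = (-35/2)/(54/5) = -175/108
  n = 4: D(4) = 4(4 + 3/5) = 92/5; numerator = -4(-175/108) + 3(5/2) = 755/54; a_4 = (755/54)/(92/5) = 3775/4968
  n = 5: D(5) = 5(5 + 3/5) = 28; numerator = -4(3775/4968) + 3(-175/108) = -19625/2484; a_5 = (-19625/2484)/(28) = -19625/69552
  n = 6: D(6) = 6(6 + 3/5) = 198/5; numerator = -4(-19625/69552) + 3(3775/4968) = 118525/34776; a_6 = (118525/34776)/(198/5) = 53875/625968

r = 1; a_0 = 1; a_1 = -5/2; a_2 = 5/2; a_3 = -175/108; a_4 = 3775/4968; a_5 = -19625/69552; a_6 = 53875/625968


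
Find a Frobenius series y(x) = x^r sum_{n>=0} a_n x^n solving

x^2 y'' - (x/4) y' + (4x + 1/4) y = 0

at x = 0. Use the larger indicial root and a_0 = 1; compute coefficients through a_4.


Write in Frobenius form y'' + (p(x)/x) y' + (q(x)/x^2) y = 0:
  p(x) = -1/4,  q(x) = 4x + 1/4.
Indicial equation: r(r-1) + (-1/4) r + (1/4) = 0 -> roots r_1 = 1, r_2 = 1/4.
Take r = r_1 = 1. Let y(x) = x^r sum_{n>=0} a_n x^n with a_0 = 1.
Substitute y = x^r sum a_n x^n and match x^{r+n}. The recurrence is
  D(n) a_n + 4 a_{n-1} = 0,  where D(n) = (r+n)(r+n-1) + (-1/4)(r+n) + (1/4).
  a_n = -4 / D(n) * a_{n-1}.
Since the indicial polynomial factors as (r - r_1)(r - r_2), D(n) = (r_1 + n - r_1)(r_1 + n - r_2) = n(n + 3/4).
Evaluating step by step (a_0 = 1):
  n = 1: D(1) = 1(1 + 3/4) = 7/4; numerator = -4(1) = -4; a_1 = (-4)/(7/4) = -16/7
  n = 2: D(2) = 2(2 + 3/4) = 11/2; numerator = -4(-16/7) = 64/7; a_2 = (64/7)/(11/2) = 128/77
  n = 3: D(3) = 3(3 + 3/4) = 45/4; numerator = -4(128/77) = -512/77; a_3 = (-512/77)/(45/4) = -2048/3465
  n = 4: D(4) = 4(4 + 3/4) = 19; numerator = -4(-2048/3465) = 8192/3465; a_4 = (8192/3465)/(19) = 8192/65835

r = 1; a_0 = 1; a_1 = -16/7; a_2 = 128/77; a_3 = -2048/3465; a_4 = 8192/65835


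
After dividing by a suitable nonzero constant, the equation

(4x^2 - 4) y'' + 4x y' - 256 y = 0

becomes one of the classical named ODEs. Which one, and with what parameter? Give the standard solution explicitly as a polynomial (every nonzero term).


All three coefficients share the factor -4; dividing through by -4 gives  (1 - x^2) y'' - x y' + 64 y = 0.
This matches the Chebyshev equation (1 - x^2) y'' - x y' + n^2 y = 0 (note the -x y' term, not -2x y') with n^2 = 64, so n = 8; the polynomial solution is T_8(x).
With y = sum_k a_k x^k, matching x^k gives (k+2)(k+1) a_{k+2} = (k^2 - n^2) a_k = (k - 8)(k + 8) a_k. The right side vanishes at k = 8, so the series with the parity of 8 terminates at degree 8.
Standard normalization: leading coefficient of T_n is 2^(n-1), so a_8 = 2^7 = 128. Work downward with a_k = (k+1)(k+2) a_{k+2} / ((k - 8)(k + 8)):
  a_6 = (7)(8)(128) / ((6 - 8)(6 + 8)) = 7168/(-28) = -256
  a_4 = (5)(6)(-256) / ((4 - 8)(4 + 8)) = -7680/(-48) = 160
  a_2 = (3)(4)(160) / ((2 - 8)(2 + 8)) = 1920/(-60) = -32
  a_0 = (1)(2)(-32) / ((0 - 8)(0 + 8)) = -64/(-64) = 1
Hence T_8(x) = 128 x^8 - 256 x^6 + 160 x^4 - 32 x^2 + 1.

T_8(x); series = 128 x^8 - 256 x^6 + 160 x^4 - 32 x^2 + 1


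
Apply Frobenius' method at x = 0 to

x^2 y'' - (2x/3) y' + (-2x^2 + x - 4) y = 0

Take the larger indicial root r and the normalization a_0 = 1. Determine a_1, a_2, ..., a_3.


Write in Frobenius form y'' + (p(x)/x) y' + (q(x)/x^2) y = 0:
  p(x) = -2/3,  q(x) = -2x^2 + x - 4.
Indicial equation: r(r-1) + (-2/3) r + (-4) = 0 -> roots r_1 = 3, r_2 = -4/3.
Take r = r_1 = 3. Let y(x) = x^r sum_{n>=0} a_n x^n with a_0 = 1.
Substitute y = x^r sum a_n x^n and match x^{r+n}. The recurrence is
  D(n) a_n + 1 a_{n-1} - 2 a_{n-2} = 0,  where D(n) = (r+n)(r+n-1) + (-2/3)(r+n) + (-4).
  a_n = [-1 a_{n-1} + 2 a_{n-2}] / D(n).
Since the indicial polynomial factors as (r - r_1)(r - r_2), D(n) = (r_1 + n - r_1)(r_1 + n - r_2) = n(n + 13/3).
Evaluating step by step (a_0 = 1):
  n = 1: D(1) = 1(1 + 13/3) = 16/3; numerator = -1(1) = -1; a_1 = (-1)/(16/3) = -3/16
  n = 2: D(2) = 2(2 + 13/3) = 38/3; numerator = -1(-3/16) + 2(1) = 35/16; a_2 = (35/16)/(38/3) = 105/608
  n = 3: D(3) = 3(3 + 13/3) = 22; numerator = -1(105/608) + 2(-3/16) = -333/608; a_3 = (-333/608)/(22) = -333/13376

r = 3; a_0 = 1; a_1 = -3/16; a_2 = 105/608; a_3 = -333/13376


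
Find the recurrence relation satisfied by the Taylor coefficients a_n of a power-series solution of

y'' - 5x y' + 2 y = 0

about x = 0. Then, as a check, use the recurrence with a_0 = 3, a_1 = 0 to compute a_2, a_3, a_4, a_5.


Substitute y = sum_n a_n x^n.
y''(x) has coefficient (n+2)(n+1) a_{n+2} at x^n;
-5 x y'(x) has coefficient -5 n a_n at x^n (shift);
2 y(x) has coefficient 2 a_n at x^n.
Matching x^n: (n+2)(n+1) a_{n+2} + (-5n + 2) a_n = 0.
Thus a_{n+2} = (5n - 2) / ((n+1)(n+2)) * a_n.

Check with a_0 = 3, a_1 = 0 (apply the recurrence for n = 0, 1, 2, 3): a_0 = 3, a_1 = 0, a_2 = -3, a_3 = 0, a_4 = -2, a_5 = 0.

a_(n+2) = (5n - 2) / ((n+1)(n+2)) * a_n; check: a_0 = 3, a_1 = 0, a_2 = -3, a_3 = 0, a_4 = -2, a_5 = 0


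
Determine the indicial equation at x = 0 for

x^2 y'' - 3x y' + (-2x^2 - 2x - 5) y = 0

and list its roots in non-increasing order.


Divide by x^2 to reach normal form y'' + P_1(x) y' + P_2(x) y = 0 with P_1(x) = -3/x and P_2(x) = -2 - 2/x - 5/x^2.
x = 0 is a singular point because the y'-coefficient -3/x has a pole at x = 0 and the y-coefficient -2 - 2/x - 5/x^2 has a pole at x = 0.
It is a regular singular point because x P_1(x) = p(x) = -3 and x^2 P_2(x) = q(x) = -2x^2 - 2x - 5 are polynomials, hence analytic at x = 0.
p(0) = -3,  q(0) = -5.
Indicial equation: r(r-1) + p(0) r + q(0) = 0, i.e. r^2 + (p(0) - 1) r + q(0) = 0, i.e. r^2 - 4 r - 5 = 0.
Discriminant: (-4)^2 - 4(-5) = 36, so r = (4 ± 6)/2.
Solving: r_1 = 5, r_2 = -1.

indicial: r^2 - 4 r - 5 = 0; roots r_1 = 5, r_2 = -1
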